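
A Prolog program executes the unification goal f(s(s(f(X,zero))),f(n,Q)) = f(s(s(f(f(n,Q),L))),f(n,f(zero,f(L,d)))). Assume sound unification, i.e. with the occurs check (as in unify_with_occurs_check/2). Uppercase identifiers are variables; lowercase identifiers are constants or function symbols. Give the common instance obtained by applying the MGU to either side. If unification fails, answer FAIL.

f(s(s(f(f(n,f(zero,f(zero,d))),zero))),f(n,f(zero,f(zero,d))))

Decompose f/2: s(s(f(X,zero))) = s(s(f(f(n,Q),L))),  f(n,Q) = f(n,f(zero,f(L,d))).
Decompose s/1: s(f(X,zero)) = s(f(f(n,Q),L)).
Decompose s/1: f(X,zero) = f(f(n,Q),L).
Decompose f/2: X = f(n,Q),  zero = L.
Bind X := f(n,Q); no other remaining equation mentions X.
Bind L := zero; substituting into the remaining equation gives: f(n,Q) = f(n,f(zero,f(zero,d))).
Decompose f/2: n = n,  Q = f(zero,f(zero,d)).
Delete trivial equation n = n.
Bind Q := f(zero,f(zero,d)). Substituting into the earlier binding gives X := f(n,f(zero,f(zero,d))).
Applying the MGU to either side gives f(s(s(f(f(n,f(zero,f(zero,d))),zero))),f(n,f(zero,f(zero,d)))).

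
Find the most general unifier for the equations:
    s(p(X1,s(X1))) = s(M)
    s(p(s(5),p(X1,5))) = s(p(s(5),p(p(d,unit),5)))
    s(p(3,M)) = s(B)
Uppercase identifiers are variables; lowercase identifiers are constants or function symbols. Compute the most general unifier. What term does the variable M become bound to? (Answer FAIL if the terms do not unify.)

p(p(d,unit),s(p(d,unit)))

Decompose s/1: p(X1,s(X1)) = M.
Bind M := p(X1,s(X1)); substituting into the one remaining equation that mentions M gives: s(p(3,p(X1,s(X1)))) = s(B).
Decompose s/1: p(s(5),p(X1,5)) = p(s(5),p(p(d,unit),5)).
Decompose p/2: s(5) = s(5),  p(X1,5) = p(p(d,unit),5).
Delete trivial equation s(5) = s(5).
Decompose p/2: X1 = p(d,unit),  5 = 5.
Bind X1 := p(d,unit); substituting into the one remaining equation that mentions X1 gives: s(p(3,p(p(d,unit),s(p(d,unit))))) = s(B). Substituting into the earlier binding gives M := p(p(d,unit),s(p(d,unit))).
Delete trivial equation 5 = 5.
Decompose s/1: p(3,p(p(d,unit),s(p(d,unit)))) = B.
Bind B := p(3,p(p(d,unit),s(p(d,unit)))).
MGU = { M := p(p(d,unit),s(p(d,unit))), X1 := p(d,unit), B := p(3,p(p(d,unit),s(p(d,unit)))) }, so M := p(p(d,unit),s(p(d,unit))).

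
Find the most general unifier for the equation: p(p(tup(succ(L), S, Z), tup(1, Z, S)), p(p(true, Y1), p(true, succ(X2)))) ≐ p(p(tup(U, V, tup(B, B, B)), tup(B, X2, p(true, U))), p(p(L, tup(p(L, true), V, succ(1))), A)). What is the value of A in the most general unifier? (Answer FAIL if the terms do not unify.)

p(true, succ(tup(1, 1, 1)))

Decompose p/2: p(tup(succ(L), S, Z), tup(1, Z, S)) ≐ p(tup(U, V, tup(B, B, B)), tup(B, X2, p(true, U))),  p(p(true, Y1), p(true, succ(X2))) ≐ p(p(L, tup(p(L, true), V, succ(1))), A).
Decompose p/2: tup(succ(L), S, Z) ≐ tup(U, V, tup(B, B, B)),  tup(1, Z, S) ≐ tup(B, X2, p(true, U)).
Decompose tup/3: succ(L) ≐ U,  S ≐ V,  Z ≐ tup(B, B, B).
Bind U := succ(L); substituting into the one remaining equation that mentions U gives: tup(1, Z, S) ≐ tup(B, X2, p(true, succ(L))).
Bind S := V; substituting into the one remaining equation that mentions S gives: tup(1, Z, V) ≐ tup(B, X2, p(true, succ(L))).
Bind Z := tup(B, B, B); substituting into the one remaining equation that mentions Z gives: tup(1, tup(B, B, B), V) ≐ tup(B, X2, p(true, succ(L))).
Decompose tup/3: 1 ≐ B,  tup(B, B, B) ≐ X2,  V ≐ p(true, succ(L)).
Bind B := 1; substituting into the one remaining equation that mentions B gives: tup(1, 1, 1) ≐ X2. Substituting into the earlier binding gives Z := tup(1, 1, 1).
Bind X2 := tup(1, 1, 1); substituting into the one remaining equation that mentions X2 gives: p(p(true, Y1), p(true, succ(tup(1, 1, 1)))) ≐ p(p(L, tup(p(L, true), V, succ(1))), A).
Bind V := p(true, succ(L)); substituting into the remaining equation gives: p(p(true, Y1), p(true, succ(tup(1, 1, 1)))) ≐ p(p(L, tup(p(L, true), p(true, succ(L)), succ(1))), A). Substituting into the earlier binding gives S := p(true, succ(L)).
Decompose p/2: p(true, Y1) ≐ p(L, tup(p(L, true), p(true, succ(L)), succ(1))),  p(true, succ(tup(1, 1, 1))) ≐ A.
Decompose p/2: true ≐ L,  Y1 ≐ tup(p(L, true), p(true, succ(L)), succ(1)).
Bind L := true; substituting into the one remaining equation that mentions L gives: Y1 ≐ tup(p(true, true), p(true, succ(true)), succ(1)). Substituting into the earlier bindings gives U := succ(true), S := p(true, succ(true)), V := p(true, succ(true)).
Bind Y1 := tup(p(true, true), p(true, succ(true)), succ(1)); no other remaining equation mentions Y1.
Bind A := p(true, succ(tup(1, 1, 1))).
MGU = { U -> succ(true), S -> p(true, succ(true)), Z -> tup(1, 1, 1), B -> 1, X2 -> tup(1, 1, 1), V -> p(true, succ(true)), L -> true, Y1 -> tup(p(true, true), p(true, succ(true)), succ(1)), A -> p(true, succ(tup(1, 1, 1))) }, so A -> p(true, succ(tup(1, 1, 1))).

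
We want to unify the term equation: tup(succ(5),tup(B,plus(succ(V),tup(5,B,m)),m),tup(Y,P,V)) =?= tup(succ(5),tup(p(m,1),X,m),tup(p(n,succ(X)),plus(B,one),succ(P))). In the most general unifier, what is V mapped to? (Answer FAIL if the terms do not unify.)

Decompose tup/3: succ(5) =?= succ(5),  tup(B,plus(succ(V),tup(5,B,m)),m) =?= tup(p(m,1),X,m),  tup(Y,P,V) =?= tup(p(n,succ(X)),plus(B,one),succ(P)).
Delete trivial equation succ(5) =?= succ(5).
Decompose tup/3: B =?= p(m,1),  plus(succ(V),tup(5,B,m)) =?= X,  m =?= m.
Bind B := p(m,1); substituting into the 2 remaining equations that mention B gives: plus(succ(V),tup(5,p(m,1),m)) =?= X,  tup(Y,P,V) =?= tup(p(n,succ(X)),plus(p(m,1),one),succ(P)).
Bind X := plus(succ(V),tup(5,p(m,1),m)); substituting into the one remaining equation that mentions X gives: tup(Y,P,V) =?= tup(p(n,succ(plus(succ(V),tup(5,p(m,1),m)))),plus(p(m,1),one),succ(P)).
Delete trivial equation m =?= m.
Decompose tup/3: Y =?= p(n,succ(plus(succ(V),tup(5,p(m,1),m)))),  P =?= plus(p(m,1),one),  V =?= succ(P).
Bind Y := p(n,succ(plus(succ(V),tup(5,p(m,1),m)))); no other remaining equation mentions Y.
Bind P := plus(p(m,1),one); substituting into the remaining equation gives: V =?= succ(plus(p(m,1),one)).
Bind V := succ(plus(p(m,1),one)). Substituting into the earlier bindings gives X := plus(succ(succ(plus(p(m,1),one))),tup(5,p(m,1),m)), Y := p(n,succ(plus(succ(succ(plus(p(m,1),one))),tup(5,p(m,1),m)))).
MGU = { B := p(m,1), X := plus(succ(succ(plus(p(m,1),one))),tup(5,p(m,1),m)), Y := p(n,succ(plus(succ(succ(plus(p(m,1),one))),tup(5,p(m,1),m)))), P := plus(p(m,1),one), V := succ(plus(p(m,1),one)) }, so V := succ(plus(p(m,1),one)).

succ(plus(p(m,1),one))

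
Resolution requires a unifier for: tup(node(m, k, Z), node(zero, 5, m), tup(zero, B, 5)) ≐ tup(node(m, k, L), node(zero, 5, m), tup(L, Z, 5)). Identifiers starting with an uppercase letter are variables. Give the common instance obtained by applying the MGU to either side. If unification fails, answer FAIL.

Decompose tup/3: node(m, k, Z) ≐ node(m, k, L),  node(zero, 5, m) ≐ node(zero, 5, m),  tup(zero, B, 5) ≐ tup(L, Z, 5).
Decompose node/3: m ≐ m,  k ≐ k,  Z ≐ L.
Delete trivial equation m ≐ m.
Delete trivial equation k ≐ k.
Bind Z := L; substituting into the one remaining equation that mentions Z gives: tup(zero, B, 5) ≐ tup(L, L, 5).
Delete trivial equation node(zero, 5, m) ≐ node(zero, 5, m).
Decompose tup/3: zero ≐ L,  B ≐ L,  5 ≐ 5.
Bind L := zero; substituting into the one remaining equation that mentions L gives: B ≐ zero. Substituting into the earlier binding gives Z := zero.
Bind B := zero; no other remaining equation mentions B.
Delete trivial equation 5 ≐ 5.
Applying the MGU to either side gives tup(node(m, k, zero), node(zero, 5, m), tup(zero, zero, 5)).

tup(node(m, k, zero), node(zero, 5, m), tup(zero, zero, 5))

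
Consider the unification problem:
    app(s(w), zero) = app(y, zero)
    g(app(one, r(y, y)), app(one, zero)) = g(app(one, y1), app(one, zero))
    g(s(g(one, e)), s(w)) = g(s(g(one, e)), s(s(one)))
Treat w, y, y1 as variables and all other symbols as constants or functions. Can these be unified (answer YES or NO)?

Decompose app/2: s(w) = y,  zero = zero.
Bind y := s(w); substituting into the one remaining equation that mentions y gives: g(app(one, r(s(w), s(w))), app(one, zero)) = g(app(one, y1), app(one, zero)).
Delete trivial equation zero = zero.
Decompose g/2: app(one, r(s(w), s(w))) = app(one, y1),  app(one, zero) = app(one, zero).
Decompose app/2: one = one,  r(s(w), s(w)) = y1.
Delete trivial equation one = one.
Bind y1 := r(s(w), s(w)); no other remaining equation mentions y1.
Delete trivial equation app(one, zero) = app(one, zero).
Decompose g/2: s(g(one, e)) = s(g(one, e)),  s(w) = s(s(one)).
Delete trivial equation s(g(one, e)) = s(g(one, e)).
Decompose s/1: w = s(one).
Bind w := s(one). Substituting into the earlier bindings gives y := s(s(one)), y1 := r(s(s(one)), s(s(one))).
No equations remain and no clash or occurs-check failure arose, so a unifier exists.

YES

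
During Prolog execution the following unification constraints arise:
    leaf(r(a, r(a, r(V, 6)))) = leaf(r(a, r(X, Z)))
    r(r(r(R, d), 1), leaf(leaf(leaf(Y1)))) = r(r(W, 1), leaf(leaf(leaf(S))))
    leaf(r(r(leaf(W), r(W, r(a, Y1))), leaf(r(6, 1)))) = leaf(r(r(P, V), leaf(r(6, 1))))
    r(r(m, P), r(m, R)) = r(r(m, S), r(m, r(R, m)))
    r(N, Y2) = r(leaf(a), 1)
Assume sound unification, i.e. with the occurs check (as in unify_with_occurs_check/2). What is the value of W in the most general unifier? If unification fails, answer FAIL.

Decompose leaf/1: r(a, r(a, r(V, 6))) = r(a, r(X, Z)).
Decompose r/2: a = a,  r(a, r(V, 6)) = r(X, Z).
Delete trivial equation a = a.
Decompose r/2: a = X,  r(V, 6) = Z.
Bind X := a; no other remaining equation mentions X.
Bind Z := r(V, 6); no other remaining equation mentions Z.
Decompose r/2: r(r(R, d), 1) = r(W, 1),  leaf(leaf(leaf(Y1))) = leaf(leaf(leaf(S))).
Decompose r/2: r(R, d) = W,  1 = 1.
Bind W := r(R, d); substituting into the one remaining equation that mentions W gives: leaf(r(r(leaf(r(R, d)), r(r(R, d), r(a, Y1))), leaf(r(6, 1)))) = leaf(r(r(P, V), leaf(r(6, 1)))).
Delete trivial equation 1 = 1.
Decompose leaf/1: leaf(leaf(Y1)) = leaf(leaf(S)).
Decompose leaf/1: leaf(Y1) = leaf(S).
Decompose leaf/1: Y1 = S.
Bind Y1 := S; substituting into the one remaining equation that mentions Y1 gives: leaf(r(r(leaf(r(R, d)), r(r(R, d), r(a, S))), leaf(r(6, 1)))) = leaf(r(r(P, V), leaf(r(6, 1)))).
Decompose leaf/1: r(r(leaf(r(R, d)), r(r(R, d), r(a, S))), leaf(r(6, 1))) = r(r(P, V), leaf(r(6, 1))).
Decompose r/2: r(leaf(r(R, d)), r(r(R, d), r(a, S))) = r(P, V),  leaf(r(6, 1)) = leaf(r(6, 1)).
Decompose r/2: leaf(r(R, d)) = P,  r(r(R, d), r(a, S)) = V.
Bind P := leaf(r(R, d)); substituting into the one remaining equation that mentions P gives: r(r(m, leaf(r(R, d))), r(m, R)) = r(r(m, S), r(m, r(R, m))).
Bind V := r(r(R, d), r(a, S)); no other remaining equation mentions V. Substituting into the earlier binding gives Z := r(r(r(R, d), r(a, S)), 6).
Delete trivial equation leaf(r(6, 1)) = leaf(r(6, 1)).
Decompose r/2: r(m, leaf(r(R, d))) = r(m, S),  r(m, R) = r(m, r(R, m)).
Decompose r/2: m = m,  leaf(r(R, d)) = S.
Delete trivial equation m = m.
Bind S := leaf(r(R, d)); no other remaining equation mentions S. Substituting into the earlier bindings gives Z := r(r(r(R, d), r(a, leaf(r(R, d)))), 6), Y1 := leaf(r(R, d)), V := r(r(R, d), r(a, leaf(r(R, d)))).
Decompose r/2: m = m,  R = r(R, m).
Delete trivial equation m = m.
Occurs check fails: R occurs in r(R, m); the equation R = r(R, m) has no finite solution.

FAIL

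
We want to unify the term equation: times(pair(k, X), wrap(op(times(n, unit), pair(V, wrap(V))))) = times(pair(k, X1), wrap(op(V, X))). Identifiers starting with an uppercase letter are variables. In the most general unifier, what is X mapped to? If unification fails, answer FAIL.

Decompose times/2: pair(k, X) = pair(k, X1),  wrap(op(times(n, unit), pair(V, wrap(V)))) = wrap(op(V, X)).
Decompose pair/2: k = k,  X = X1.
Delete trivial equation k = k.
Bind X := X1; substituting into the remaining equation gives: wrap(op(times(n, unit), pair(V, wrap(V)))) = wrap(op(V, X1)).
Decompose wrap/1: op(times(n, unit), pair(V, wrap(V))) = op(V, X1).
Decompose op/2: times(n, unit) = V,  pair(V, wrap(V)) = X1.
Bind V := times(n, unit); substituting into the remaining equation gives: pair(times(n, unit), wrap(times(n, unit))) = X1.
Bind X1 := pair(times(n, unit), wrap(times(n, unit))). Substituting into the earlier binding gives X := pair(times(n, unit), wrap(times(n, unit))).
MGU = { X ↦ pair(times(n, unit), wrap(times(n, unit))), V ↦ times(n, unit), X1 ↦ pair(times(n, unit), wrap(times(n, unit))) }, so X ↦ pair(times(n, unit), wrap(times(n, unit))).

pair(times(n, unit), wrap(times(n, unit)))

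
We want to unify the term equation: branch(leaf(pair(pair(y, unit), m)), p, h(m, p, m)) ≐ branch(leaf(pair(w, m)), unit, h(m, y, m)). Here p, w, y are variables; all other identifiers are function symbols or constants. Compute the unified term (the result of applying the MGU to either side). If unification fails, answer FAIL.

Decompose branch/3: leaf(pair(pair(y, unit), m)) ≐ leaf(pair(w, m)),  p ≐ unit,  h(m, p, m) ≐ h(m, y, m).
Decompose leaf/1: pair(pair(y, unit), m) ≐ pair(w, m).
Decompose pair/2: pair(y, unit) ≐ w,  m ≐ m.
Bind w := pair(y, unit); no other remaining equation mentions w.
Delete trivial equation m ≐ m.
Bind p := unit; substituting into the remaining equation gives: h(m, unit, m) ≐ h(m, y, m).
Decompose h/3: m ≐ m,  unit ≐ y,  m ≐ m.
Delete trivial equation m ≐ m.
Bind y := unit; no other remaining equation mentions y. Substituting into the earlier binding gives w := pair(unit, unit).
Delete trivial equation m ≐ m.
Applying the MGU to either side gives branch(leaf(pair(pair(unit, unit), m)), unit, h(m, unit, m)).

branch(leaf(pair(pair(unit, unit), m)), unit, h(m, unit, m))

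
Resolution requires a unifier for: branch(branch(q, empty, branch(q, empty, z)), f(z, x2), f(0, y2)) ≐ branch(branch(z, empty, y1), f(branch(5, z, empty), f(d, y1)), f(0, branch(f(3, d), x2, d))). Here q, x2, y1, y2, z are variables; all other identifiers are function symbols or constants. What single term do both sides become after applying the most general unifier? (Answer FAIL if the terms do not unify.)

Decompose branch/3: branch(q, empty, branch(q, empty, z)) ≐ branch(z, empty, y1),  f(z, x2) ≐ f(branch(5, z, empty), f(d, y1)),  f(0, y2) ≐ f(0, branch(f(3, d), x2, d)).
Decompose branch/3: q ≐ z,  empty ≐ empty,  branch(q, empty, z) ≐ y1.
Bind q := z; substituting into the one remaining equation that mentions q gives: branch(z, empty, z) ≐ y1.
Delete trivial equation empty ≐ empty.
Bind y1 := branch(z, empty, z); substituting into the one remaining equation that mentions y1 gives: f(z, x2) ≐ f(branch(5, z, empty), f(d, branch(z, empty, z))).
Decompose f/2: z ≐ branch(5, z, empty),  x2 ≐ f(d, branch(z, empty, z)).
Occurs check fails: z occurs in branch(5, z, empty); the equation z ≐ branch(5, z, empty) has no finite solution.

FAIL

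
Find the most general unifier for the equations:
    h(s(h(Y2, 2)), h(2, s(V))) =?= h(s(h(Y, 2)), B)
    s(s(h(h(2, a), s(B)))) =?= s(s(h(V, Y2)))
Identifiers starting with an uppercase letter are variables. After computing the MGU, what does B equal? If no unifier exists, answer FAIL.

Decompose h/2: s(h(Y2, 2)) =?= s(h(Y, 2)),  h(2, s(V)) =?= B.
Decompose s/1: h(Y2, 2) =?= h(Y, 2).
Decompose h/2: Y2 =?= Y,  2 =?= 2.
Bind Y2 := Y; substituting into the one remaining equation that mentions Y2 gives: s(s(h(h(2, a), s(B)))) =?= s(s(h(V, Y))).
Delete trivial equation 2 =?= 2.
Bind B := h(2, s(V)); substituting into the remaining equation gives: s(s(h(h(2, a), s(h(2, s(V)))))) =?= s(s(h(V, Y))).
Decompose s/1: s(h(h(2, a), s(h(2, s(V))))) =?= s(h(V, Y)).
Decompose s/1: h(h(2, a), s(h(2, s(V)))) =?= h(V, Y).
Decompose h/2: h(2, a) =?= V,  s(h(2, s(V))) =?= Y.
Bind V := h(2, a); substituting into the remaining equation gives: s(h(2, s(h(2, a)))) =?= Y. Substituting into the earlier binding gives B := h(2, s(h(2, a))).
Bind Y := s(h(2, s(h(2, a)))). Substituting into the earlier binding gives Y2 := s(h(2, s(h(2, a)))).
MGU = { Y2 := s(h(2, s(h(2, a)))), B := h(2, s(h(2, a))), V := h(2, a), Y := s(h(2, s(h(2, a)))) }, so B := h(2, s(h(2, a))).

h(2, s(h(2, a)))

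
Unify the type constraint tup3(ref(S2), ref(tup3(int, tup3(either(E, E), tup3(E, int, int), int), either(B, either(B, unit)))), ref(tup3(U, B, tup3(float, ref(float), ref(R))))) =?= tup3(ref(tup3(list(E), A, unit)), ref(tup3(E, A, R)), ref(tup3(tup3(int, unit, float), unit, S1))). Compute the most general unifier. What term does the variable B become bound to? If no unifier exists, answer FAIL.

Decompose tup3/3: ref(S2) =?= ref(tup3(list(E), A, unit)),  ref(tup3(int, tup3(either(E, E), tup3(E, int, int), int), either(B, either(B, unit)))) =?= ref(tup3(E, A, R)),  ref(tup3(U, B, tup3(float, ref(float), ref(R)))) =?= ref(tup3(tup3(int, unit, float), unit, S1)).
Decompose ref/1: S2 =?= tup3(list(E), A, unit).
Bind S2 := tup3(list(E), A, unit); no other remaining equation mentions S2.
Decompose ref/1: tup3(int, tup3(either(E, E), tup3(E, int, int), int), either(B, either(B, unit))) =?= tup3(E, A, R).
Decompose tup3/3: int =?= E,  tup3(either(E, E), tup3(E, int, int), int) =?= A,  either(B, either(B, unit)) =?= R.
Bind E := int; substituting into the one remaining equation that mentions E gives: tup3(either(int, int), tup3(int, int, int), int) =?= A. Substituting into the earlier binding gives S2 := tup3(list(int), A, unit).
Bind A := tup3(either(int, int), tup3(int, int, int), int); no other remaining equation mentions A. Substituting into the earlier binding gives S2 := tup3(list(int), tup3(either(int, int), tup3(int, int, int), int), unit).
Bind R := either(B, either(B, unit)); substituting into the remaining equation gives: ref(tup3(U, B, tup3(float, ref(float), ref(either(B, either(B, unit)))))) =?= ref(tup3(tup3(int, unit, float), unit, S1)).
Decompose ref/1: tup3(U, B, tup3(float, ref(float), ref(either(B, either(B, unit))))) =?= tup3(tup3(int, unit, float), unit, S1).
Decompose tup3/3: U =?= tup3(int, unit, float),  B =?= unit,  tup3(float, ref(float), ref(either(B, either(B, unit)))) =?= S1.
Bind U := tup3(int, unit, float); no other remaining equation mentions U.
Bind B := unit; substituting into the remaining equation gives: tup3(float, ref(float), ref(either(unit, either(unit, unit)))) =?= S1. Substituting into the earlier binding gives R := either(unit, either(unit, unit)).
Bind S1 := tup3(float, ref(float), ref(either(unit, either(unit, unit)))).
MGU = { S2 := tup3(list(int), tup3(either(int, int), tup3(int, int, int), int), unit), E := int, A := tup3(either(int, int), tup3(int, int, int), int), R := either(unit, either(unit, unit)), U := tup3(int, unit, float), B := unit, S1 := tup3(float, ref(float), ref(either(unit, either(unit, unit)))) }, so B := unit.

unit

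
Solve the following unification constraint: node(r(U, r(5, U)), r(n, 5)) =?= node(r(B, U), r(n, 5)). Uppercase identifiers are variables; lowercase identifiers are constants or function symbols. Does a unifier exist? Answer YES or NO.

Decompose node/2: r(U, r(5, U)) =?= r(B, U),  r(n, 5) =?= r(n, 5).
Decompose r/2: U =?= B,  r(5, U) =?= U.
Bind U := B; substituting into the one remaining equation that mentions U gives: r(5, B) =?= B.
Occurs check fails: B occurs in r(5, B); the equation B =?= r(5, B) has no finite solution.

NO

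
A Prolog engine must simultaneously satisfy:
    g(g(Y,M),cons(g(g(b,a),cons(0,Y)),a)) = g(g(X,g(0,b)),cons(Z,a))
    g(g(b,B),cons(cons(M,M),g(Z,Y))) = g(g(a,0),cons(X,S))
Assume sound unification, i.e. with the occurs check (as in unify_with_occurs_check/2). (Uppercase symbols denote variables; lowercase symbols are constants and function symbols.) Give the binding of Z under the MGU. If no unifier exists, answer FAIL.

Decompose g/2: g(Y,M) = g(X,g(0,b)),  cons(g(g(b,a),cons(0,Y)),a) = cons(Z,a).
Decompose g/2: Y = X,  M = g(0,b).
Bind Y := X; substituting into the 2 remaining equations that mention Y gives: cons(g(g(b,a),cons(0,X)),a) = cons(Z,a),  g(g(b,B),cons(cons(M,M),g(Z,X))) = g(g(a,0),cons(X,S)).
Bind M := g(0,b); substituting into the one remaining equation that mentions M gives: g(g(b,B),cons(cons(g(0,b),g(0,b)),g(Z,X))) = g(g(a,0),cons(X,S)).
Decompose cons/2: g(g(b,a),cons(0,X)) = Z,  a = a.
Bind Z := g(g(b,a),cons(0,X)); substituting into the one remaining equation that mentions Z gives: g(g(b,B),cons(cons(g(0,b),g(0,b)),g(g(g(b,a),cons(0,X)),X))) = g(g(a,0),cons(X,S)).
Delete trivial equation a = a.
Decompose g/2: g(b,B) = g(a,0),  cons(cons(g(0,b),g(0,b)),g(g(g(b,a),cons(0,X)),X)) = cons(X,S).
Decompose g/2: b = a,  B = 0.
Clash: constants b and a differ; no unifier exists.

FAIL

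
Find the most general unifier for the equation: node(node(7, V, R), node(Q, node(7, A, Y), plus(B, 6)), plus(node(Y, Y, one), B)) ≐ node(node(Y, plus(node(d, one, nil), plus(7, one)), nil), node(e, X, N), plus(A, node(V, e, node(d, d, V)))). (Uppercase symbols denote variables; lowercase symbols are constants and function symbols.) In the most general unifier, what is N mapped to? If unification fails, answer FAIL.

plus(node(plus(node(d, one, nil), plus(7, one)), e, node(d, d, plus(node(d, one, nil), plus(7, one)))), 6)

Decompose node/3: node(7, V, R) ≐ node(Y, plus(node(d, one, nil), plus(7, one)), nil),  node(Q, node(7, A, Y), plus(B, 6)) ≐ node(e, X, N),  plus(node(Y, Y, one), B) ≐ plus(A, node(V, e, node(d, d, V))).
Decompose node/3: 7 ≐ Y,  V ≐ plus(node(d, one, nil), plus(7, one)),  R ≐ nil.
Bind Y := 7; substituting into the 2 remaining equations that mention Y gives: node(Q, node(7, A, 7), plus(B, 6)) ≐ node(e, X, N),  plus(node(7, 7, one), B) ≐ plus(A, node(V, e, node(d, d, V))).
Bind V := plus(node(d, one, nil), plus(7, one)); substituting into the one remaining equation that mentions V gives: plus(node(7, 7, one), B) ≐ plus(A, node(plus(node(d, one, nil), plus(7, one)), e, node(d, d, plus(node(d, one, nil), plus(7, one))))).
Bind R := nil; no other remaining equation mentions R.
Decompose node/3: Q ≐ e,  node(7, A, 7) ≐ X,  plus(B, 6) ≐ N.
Bind Q := e; no other remaining equation mentions Q.
Bind X := node(7, A, 7); no other remaining equation mentions X.
Bind N := plus(B, 6); no other remaining equation mentions N.
Decompose plus/2: node(7, 7, one) ≐ A,  B ≐ node(plus(node(d, one, nil), plus(7, one)), e, node(d, d, plus(node(d, one, nil), plus(7, one)))).
Bind A := node(7, 7, one); no other remaining equation mentions A. Substituting into the earlier binding gives X := node(7, node(7, 7, one), 7).
Bind B := node(plus(node(d, one, nil), plus(7, one)), e, node(d, d, plus(node(d, one, nil), plus(7, one)))). Substituting into the earlier binding gives N := plus(node(plus(node(d, one, nil), plus(7, one)), e, node(d, d, plus(node(d, one, nil), plus(7, one)))), 6).
MGU = { Y := 7, V := plus(node(d, one, nil), plus(7, one)), R := nil, Q := e, X := node(7, node(7, 7, one), 7), N := plus(node(plus(node(d, one, nil), plus(7, one)), e, node(d, d, plus(node(d, one, nil), plus(7, one)))), 6), A := node(7, 7, one), B := node(plus(node(d, one, nil), plus(7, one)), e, node(d, d, plus(node(d, one, nil), plus(7, one)))) }, so N := plus(node(plus(node(d, one, nil), plus(7, one)), e, node(d, d, plus(node(d, one, nil), plus(7, one)))), 6).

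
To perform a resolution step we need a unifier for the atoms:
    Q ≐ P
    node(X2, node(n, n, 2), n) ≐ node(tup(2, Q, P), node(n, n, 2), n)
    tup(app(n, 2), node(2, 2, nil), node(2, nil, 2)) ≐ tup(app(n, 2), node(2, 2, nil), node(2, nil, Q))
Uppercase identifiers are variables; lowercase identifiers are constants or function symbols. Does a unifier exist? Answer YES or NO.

Bind Q := P; substituting into the remaining equations gives: node(X2, node(n, n, 2), n) ≐ node(tup(2, P, P), node(n, n, 2), n),  tup(app(n, 2), node(2, 2, nil), node(2, nil, 2)) ≐ tup(app(n, 2), node(2, 2, nil), node(2, nil, P)).
Decompose node/3: X2 ≐ tup(2, P, P),  node(n, n, 2) ≐ node(n, n, 2),  n ≐ n.
Bind X2 := tup(2, P, P); no other remaining equation mentions X2.
Delete trivial equation node(n, n, 2) ≐ node(n, n, 2).
Delete trivial equation n ≐ n.
Decompose tup/3: app(n, 2) ≐ app(n, 2),  node(2, 2, nil) ≐ node(2, 2, nil),  node(2, nil, 2) ≐ node(2, nil, P).
Delete trivial equation app(n, 2) ≐ app(n, 2).
Delete trivial equation node(2, 2, nil) ≐ node(2, 2, nil).
Decompose node/3: 2 ≐ 2,  nil ≐ nil,  2 ≐ P.
Delete trivial equation 2 ≐ 2.
Delete trivial equation nil ≐ nil.
Bind P := 2. Substituting into the earlier bindings gives Q := 2, X2 := tup(2, 2, 2).
No equations remain and no clash or occurs-check failure arose, so a unifier exists.

YES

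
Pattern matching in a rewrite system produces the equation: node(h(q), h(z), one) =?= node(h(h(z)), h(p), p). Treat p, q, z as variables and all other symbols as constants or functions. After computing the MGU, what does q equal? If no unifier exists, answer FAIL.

h(one)

Decompose node/3: h(q) =?= h(h(z)),  h(z) =?= h(p),  one =?= p.
Decompose h/1: q =?= h(z).
Bind q := h(z); no other remaining equation mentions q.
Decompose h/1: z =?= p.
Bind z := p; no other remaining equation mentions z. Substituting into the earlier binding gives q := h(p).
Bind p := one. Substituting into the earlier bindings gives q := h(one), z := one.
MGU = { q -> h(one), z -> one, p -> one }, so q -> h(one).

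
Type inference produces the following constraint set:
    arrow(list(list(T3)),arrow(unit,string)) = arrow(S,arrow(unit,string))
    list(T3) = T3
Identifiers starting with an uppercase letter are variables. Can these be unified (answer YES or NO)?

Decompose arrow/2: list(list(T3)) = S,  arrow(unit,string) = arrow(unit,string).
Bind S := list(list(T3)); no other remaining equation mentions S.
Delete trivial equation arrow(unit,string) = arrow(unit,string).
Occurs check fails: T3 occurs in list(T3); the equation T3 = list(T3) has no finite solution.

NO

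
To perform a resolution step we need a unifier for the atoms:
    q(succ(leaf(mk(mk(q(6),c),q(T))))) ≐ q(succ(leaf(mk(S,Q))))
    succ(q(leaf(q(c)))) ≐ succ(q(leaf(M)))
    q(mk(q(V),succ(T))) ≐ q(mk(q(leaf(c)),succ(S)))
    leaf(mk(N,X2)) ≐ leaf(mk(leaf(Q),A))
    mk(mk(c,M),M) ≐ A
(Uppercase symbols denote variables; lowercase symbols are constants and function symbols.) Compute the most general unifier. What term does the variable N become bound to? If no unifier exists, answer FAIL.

Decompose q/1: succ(leaf(mk(mk(q(6),c),q(T)))) ≐ succ(leaf(mk(S,Q))).
Decompose succ/1: leaf(mk(mk(q(6),c),q(T))) ≐ leaf(mk(S,Q)).
Decompose leaf/1: mk(mk(q(6),c),q(T)) ≐ mk(S,Q).
Decompose mk/2: mk(q(6),c) ≐ S,  q(T) ≐ Q.
Bind S := mk(q(6),c); substituting into the one remaining equation that mentions S gives: q(mk(q(V),succ(T))) ≐ q(mk(q(leaf(c)),succ(mk(q(6),c)))).
Bind Q := q(T); substituting into the one remaining equation that mentions Q gives: leaf(mk(N,X2)) ≐ leaf(mk(leaf(q(T)),A)).
Decompose succ/1: q(leaf(q(c))) ≐ q(leaf(M)).
Decompose q/1: leaf(q(c)) ≐ leaf(M).
Decompose leaf/1: q(c) ≐ M.
Bind M := q(c); substituting into the one remaining equation that mentions M gives: mk(mk(c,q(c)),q(c)) ≐ A.
Decompose q/1: mk(q(V),succ(T)) ≐ mk(q(leaf(c)),succ(mk(q(6),c))).
Decompose mk/2: q(V) ≐ q(leaf(c)),  succ(T) ≐ succ(mk(q(6),c)).
Decompose q/1: V ≐ leaf(c).
Bind V := leaf(c); no other remaining equation mentions V.
Decompose succ/1: T ≐ mk(q(6),c).
Bind T := mk(q(6),c); substituting into the one remaining equation that mentions T gives: leaf(mk(N,X2)) ≐ leaf(mk(leaf(q(mk(q(6),c))),A)). Substituting into the earlier binding gives Q := q(mk(q(6),c)).
Decompose leaf/1: mk(N,X2) ≐ mk(leaf(q(mk(q(6),c))),A).
Decompose mk/2: N ≐ leaf(q(mk(q(6),c))),  X2 ≐ A.
Bind N := leaf(q(mk(q(6),c))); no other remaining equation mentions N.
Bind X2 := A; no other remaining equation mentions X2.
Bind A := mk(mk(c,q(c)),q(c)). Substituting into the earlier binding gives X2 := mk(mk(c,q(c)),q(c)).
MGU = { S := mk(q(6),c), Q := q(mk(q(6),c)), M := q(c), V := leaf(c), T := mk(q(6),c), N := leaf(q(mk(q(6),c))), X2 := mk(mk(c,q(c)),q(c)), A := mk(mk(c,q(c)),q(c)) }, so N := leaf(q(mk(q(6),c))).

leaf(q(mk(q(6),c)))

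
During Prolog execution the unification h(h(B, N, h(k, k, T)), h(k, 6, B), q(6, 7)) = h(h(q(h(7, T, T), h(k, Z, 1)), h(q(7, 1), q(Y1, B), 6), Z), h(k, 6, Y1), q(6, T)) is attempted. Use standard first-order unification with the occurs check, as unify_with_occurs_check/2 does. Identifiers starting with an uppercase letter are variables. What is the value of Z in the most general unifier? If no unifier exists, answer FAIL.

Decompose h/3: h(B, N, h(k, k, T)) = h(q(h(7, T, T), h(k, Z, 1)), h(q(7, 1), q(Y1, B), 6), Z),  h(k, 6, B) = h(k, 6, Y1),  q(6, 7) = q(6, T).
Decompose h/3: B = q(h(7, T, T), h(k, Z, 1)),  N = h(q(7, 1), q(Y1, B), 6),  h(k, k, T) = Z.
Bind B := q(h(7, T, T), h(k, Z, 1)); substituting into the 2 remaining equations that mention B gives: N = h(q(7, 1), q(Y1, q(h(7, T, T), h(k, Z, 1))), 6),  h(k, 6, q(h(7, T, T), h(k, Z, 1))) = h(k, 6, Y1).
Bind N := h(q(7, 1), q(Y1, q(h(7, T, T), h(k, Z, 1))), 6); no other remaining equation mentions N.
Bind Z := h(k, k, T); substituting into the one remaining equation that mentions Z gives: h(k, 6, q(h(7, T, T), h(k, h(k, k, T), 1))) = h(k, 6, Y1). Substituting into the earlier bindings gives B := q(h(7, T, T), h(k, h(k, k, T), 1)), N := h(q(7, 1), q(Y1, q(h(7, T, T), h(k, h(k, k, T), 1))), 6).
Decompose h/3: k = k,  6 = 6,  q(h(7, T, T), h(k, h(k, k, T), 1)) = Y1.
Delete trivial equation k = k.
Delete trivial equation 6 = 6.
Bind Y1 := q(h(7, T, T), h(k, h(k, k, T), 1)); no other remaining equation mentions Y1. Substituting into the earlier binding gives N := h(q(7, 1), q(q(h(7, T, T), h(k, h(k, k, T), 1)), q(h(7, T, T), h(k, h(k, k, T), 1))), 6).
Decompose q/2: 6 = 6,  7 = T.
Delete trivial equation 6 = 6.
Bind T := 7. Substituting into the earlier bindings gives B := q(h(7, 7, 7), h(k, h(k, k, 7), 1)), N := h(q(7, 1), q(q(h(7, 7, 7), h(k, h(k, k, 7), 1)), q(h(7, 7, 7), h(k, h(k, k, 7), 1))), 6), Z := h(k, k, 7), Y1 := q(h(7, 7, 7), h(k, h(k, k, 7), 1)).
MGU = { B -> q(h(7, 7, 7), h(k, h(k, k, 7), 1)), N -> h(q(7, 1), q(q(h(7, 7, 7), h(k, h(k, k, 7), 1)), q(h(7, 7, 7), h(k, h(k, k, 7), 1))), 6), Z -> h(k, k, 7), Y1 -> q(h(7, 7, 7), h(k, h(k, k, 7), 1)), T -> 7 }, so Z -> h(k, k, 7).

h(k, k, 7)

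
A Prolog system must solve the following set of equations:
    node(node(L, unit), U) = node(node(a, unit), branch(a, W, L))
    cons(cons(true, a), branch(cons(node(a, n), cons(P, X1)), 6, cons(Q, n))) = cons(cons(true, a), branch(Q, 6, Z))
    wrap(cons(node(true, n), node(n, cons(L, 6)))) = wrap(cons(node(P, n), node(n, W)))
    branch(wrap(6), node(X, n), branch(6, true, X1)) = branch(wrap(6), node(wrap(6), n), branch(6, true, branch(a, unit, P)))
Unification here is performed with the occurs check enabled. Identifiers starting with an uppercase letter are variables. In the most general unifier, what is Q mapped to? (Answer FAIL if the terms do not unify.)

Decompose node/2: node(L, unit) = node(a, unit),  U = branch(a, W, L).
Decompose node/2: L = a,  unit = unit.
Bind L := a; substituting into the 2 remaining equations that mention L gives: U = branch(a, W, a),  wrap(cons(node(true, n), node(n, cons(a, 6)))) = wrap(cons(node(P, n), node(n, W))).
Delete trivial equation unit = unit.
Bind U := branch(a, W, a); no other remaining equation mentions U.
Decompose cons/2: cons(true, a) = cons(true, a),  branch(cons(node(a, n), cons(P, X1)), 6, cons(Q, n)) = branch(Q, 6, Z).
Delete trivial equation cons(true, a) = cons(true, a).
Decompose branch/3: cons(node(a, n), cons(P, X1)) = Q,  6 = 6,  cons(Q, n) = Z.
Bind Q := cons(node(a, n), cons(P, X1)); substituting into the one remaining equation that mentions Q gives: cons(cons(node(a, n), cons(P, X1)), n) = Z.
Delete trivial equation 6 = 6.
Bind Z := cons(cons(node(a, n), cons(P, X1)), n); no other remaining equation mentions Z.
Decompose wrap/1: cons(node(true, n), node(n, cons(a, 6))) = cons(node(P, n), node(n, W)).
Decompose cons/2: node(true, n) = node(P, n),  node(n, cons(a, 6)) = node(n, W).
Decompose node/2: true = P,  n = n.
Bind P := true; substituting into the one remaining equation that mentions P gives: branch(wrap(6), node(X, n), branch(6, true, X1)) = branch(wrap(6), node(wrap(6), n), branch(6, true, branch(a, unit, true))). Substituting into the earlier bindings gives Q := cons(node(a, n), cons(true, X1)), Z := cons(cons(node(a, n), cons(true, X1)), n).
Delete trivial equation n = n.
Decompose node/2: n = n,  cons(a, 6) = W.
Delete trivial equation n = n.
Bind W := cons(a, 6); no other remaining equation mentions W. Substituting into the earlier binding gives U := branch(a, cons(a, 6), a).
Decompose branch/3: wrap(6) = wrap(6),  node(X, n) = node(wrap(6), n),  branch(6, true, X1) = branch(6, true, branch(a, unit, true)).
Delete trivial equation wrap(6) = wrap(6).
Decompose node/2: X = wrap(6),  n = n.
Bind X := wrap(6); no other remaining equation mentions X.
Delete trivial equation n = n.
Decompose branch/3: 6 = 6,  true = true,  X1 = branch(a, unit, true).
Delete trivial equation 6 = 6.
Delete trivial equation true = true.
Bind X1 := branch(a, unit, true). Substituting into the earlier bindings gives Q := cons(node(a, n), cons(true, branch(a, unit, true))), Z := cons(cons(node(a, n), cons(true, branch(a, unit, true))), n).
MGU = { L -> a, U -> branch(a, cons(a, 6), a), Q -> cons(node(a, n), cons(true, branch(a, unit, true))), Z -> cons(cons(node(a, n), cons(true, branch(a, unit, true))), n), P -> true, W -> cons(a, 6), X -> wrap(6), X1 -> branch(a, unit, true) }, so Q -> cons(node(a, n), cons(true, branch(a, unit, true))).

cons(node(a, n), cons(true, branch(a, unit, true)))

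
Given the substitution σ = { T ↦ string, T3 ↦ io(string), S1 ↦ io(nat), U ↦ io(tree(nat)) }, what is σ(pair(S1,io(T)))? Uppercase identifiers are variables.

Replace each occurrence of T with string.
Replace each occurrence of S1 with io(nat).
Result: pair(io(nat),io(string)).

pair(io(nat),io(string))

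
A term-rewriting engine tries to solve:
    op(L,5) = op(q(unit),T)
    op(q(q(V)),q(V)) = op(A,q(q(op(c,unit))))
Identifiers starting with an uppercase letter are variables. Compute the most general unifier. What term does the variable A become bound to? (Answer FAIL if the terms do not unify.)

Decompose op/2: L = q(unit),  5 = T.
Bind L := q(unit); no other remaining equation mentions L.
Bind T := 5; no other remaining equation mentions T.
Decompose op/2: q(q(V)) = A,  q(V) = q(q(op(c,unit))).
Bind A := q(q(V)); no other remaining equation mentions A.
Decompose q/1: V = q(op(c,unit)).
Bind V := q(op(c,unit)). Substituting into the earlier binding gives A := q(q(q(op(c,unit)))).
MGU = { L ↦ q(unit), T ↦ 5, A ↦ q(q(q(op(c,unit)))), V ↦ q(op(c,unit)) }, so A ↦ q(q(q(op(c,unit)))).

q(q(q(op(c,unit))))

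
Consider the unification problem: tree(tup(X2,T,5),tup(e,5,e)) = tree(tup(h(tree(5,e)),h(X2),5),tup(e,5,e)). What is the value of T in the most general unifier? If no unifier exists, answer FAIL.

Decompose tree/2: tup(X2,T,5) = tup(h(tree(5,e)),h(X2),5),  tup(e,5,e) = tup(e,5,e).
Decompose tup/3: X2 = h(tree(5,e)),  T = h(X2),  5 = 5.
Bind X2 := h(tree(5,e)); substituting into the one remaining equation that mentions X2 gives: T = h(h(tree(5,e))).
Bind T := h(h(tree(5,e))); no other remaining equation mentions T.
Delete trivial equation 5 = 5.
Delete trivial equation tup(e,5,e) = tup(e,5,e).
MGU = { X2 -> h(tree(5,e)), T -> h(h(tree(5,e))) }, so T -> h(h(tree(5,e))).

h(h(tree(5,e)))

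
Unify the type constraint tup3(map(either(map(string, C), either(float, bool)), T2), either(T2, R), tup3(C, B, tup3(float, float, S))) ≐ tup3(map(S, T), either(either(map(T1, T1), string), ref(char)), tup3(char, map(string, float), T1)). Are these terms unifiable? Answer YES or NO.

Decompose tup3/3: map(either(map(string, C), either(float, bool)), T2) ≐ map(S, T),  either(T2, R) ≐ either(either(map(T1, T1), string), ref(char)),  tup3(C, B, tup3(float, float, S)) ≐ tup3(char, map(string, float), T1).
Decompose map/2: either(map(string, C), either(float, bool)) ≐ S,  T2 ≐ T.
Bind S := either(map(string, C), either(float, bool)); substituting into the one remaining equation that mentions S gives: tup3(C, B, tup3(float, float, either(map(string, C), either(float, bool)))) ≐ tup3(char, map(string, float), T1).
Bind T2 := T; substituting into the one remaining equation that mentions T2 gives: either(T, R) ≐ either(either(map(T1, T1), string), ref(char)).
Decompose either/2: T ≐ either(map(T1, T1), string),  R ≐ ref(char).
Bind T := either(map(T1, T1), string); no other remaining equation mentions T. Substituting into the earlier binding gives T2 := either(map(T1, T1), string).
Bind R := ref(char); no other remaining equation mentions R.
Decompose tup3/3: C ≐ char,  B ≐ map(string, float),  tup3(float, float, either(map(string, C), either(float, bool))) ≐ T1.
Bind C := char; substituting into the one remaining equation that mentions C gives: tup3(float, float, either(map(string, char), either(float, bool))) ≐ T1. Substituting into the earlier binding gives S := either(map(string, char), either(float, bool)).
Bind B := map(string, float); no other remaining equation mentions B.
Bind T1 := tup3(float, float, either(map(string, char), either(float, bool))). Substituting into the earlier bindings gives T2 := either(map(tup3(float, float, either(map(string, char), either(float, bool))), tup3(float, float, either(map(string, char), either(float, bool)))), string), T := either(map(tup3(float, float, either(map(string, char), either(float, bool))), tup3(float, float, either(map(string, char), either(float, bool)))), string).
No equations remain and no clash or occurs-check failure arose, so a unifier exists.

YES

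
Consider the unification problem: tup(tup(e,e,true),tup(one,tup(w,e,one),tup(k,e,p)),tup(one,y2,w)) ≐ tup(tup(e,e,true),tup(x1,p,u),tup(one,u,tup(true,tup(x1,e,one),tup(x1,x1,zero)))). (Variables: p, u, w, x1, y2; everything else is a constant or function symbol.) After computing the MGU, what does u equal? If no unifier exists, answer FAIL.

Decompose tup/3: tup(e,e,true) ≐ tup(e,e,true),  tup(one,tup(w,e,one),tup(k,e,p)) ≐ tup(x1,p,u),  tup(one,y2,w) ≐ tup(one,u,tup(true,tup(x1,e,one),tup(x1,x1,zero))).
Delete trivial equation tup(e,e,true) ≐ tup(e,e,true).
Decompose tup/3: one ≐ x1,  tup(w,e,one) ≐ p,  tup(k,e,p) ≐ u.
Bind x1 := one; substituting into the one remaining equation that mentions x1 gives: tup(one,y2,w) ≐ tup(one,u,tup(true,tup(one,e,one),tup(one,one,zero))).
Bind p := tup(w,e,one); substituting into the one remaining equation that mentions p gives: tup(k,e,tup(w,e,one)) ≐ u.
Bind u := tup(k,e,tup(w,e,one)); substituting into the remaining equation gives: tup(one,y2,w) ≐ tup(one,tup(k,e,tup(w,e,one)),tup(true,tup(one,e,one),tup(one,one,zero))).
Decompose tup/3: one ≐ one,  y2 ≐ tup(k,e,tup(w,e,one)),  w ≐ tup(true,tup(one,e,one),tup(one,one,zero)).
Delete trivial equation one ≐ one.
Bind y2 := tup(k,e,tup(w,e,one)); no other remaining equation mentions y2.
Bind w := tup(true,tup(one,e,one),tup(one,one,zero)). Substituting into the earlier bindings gives p := tup(tup(true,tup(one,e,one),tup(one,one,zero)),e,one), u := tup(k,e,tup(tup(true,tup(one,e,one),tup(one,one,zero)),e,one)), y2 := tup(k,e,tup(tup(true,tup(one,e,one),tup(one,one,zero)),e,one)).
MGU = { x1 ↦ one, p ↦ tup(tup(true,tup(one,e,one),tup(one,one,zero)),e,one), u ↦ tup(k,e,tup(tup(true,tup(one,e,one),tup(one,one,zero)),e,one)), y2 ↦ tup(k,e,tup(tup(true,tup(one,e,one),tup(one,one,zero)),e,one)), w ↦ tup(true,tup(one,e,one),tup(one,one,zero)) }, so u ↦ tup(k,e,tup(tup(true,tup(one,e,one),tup(one,one,zero)),e,one)).

tup(k,e,tup(tup(true,tup(one,e,one),tup(one,one,zero)),e,one))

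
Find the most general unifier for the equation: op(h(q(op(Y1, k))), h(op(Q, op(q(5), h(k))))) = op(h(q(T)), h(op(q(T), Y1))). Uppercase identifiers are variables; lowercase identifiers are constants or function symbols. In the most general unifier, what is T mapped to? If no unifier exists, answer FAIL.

op(op(q(5), h(k)), k)

Decompose op/2: h(q(op(Y1, k))) = h(q(T)),  h(op(Q, op(q(5), h(k)))) = h(op(q(T), Y1)).
Decompose h/1: q(op(Y1, k)) = q(T).
Decompose q/1: op(Y1, k) = T.
Bind T := op(Y1, k); substituting into the remaining equation gives: h(op(Q, op(q(5), h(k)))) = h(op(q(op(Y1, k)), Y1)).
Decompose h/1: op(Q, op(q(5), h(k))) = op(q(op(Y1, k)), Y1).
Decompose op/2: Q = q(op(Y1, k)),  op(q(5), h(k)) = Y1.
Bind Q := q(op(Y1, k)); no other remaining equation mentions Q.
Bind Y1 := op(q(5), h(k)). Substituting into the earlier bindings gives T := op(op(q(5), h(k)), k), Q := q(op(op(q(5), h(k)), k)).
MGU = { T := op(op(q(5), h(k)), k), Q := q(op(op(q(5), h(k)), k)), Y1 := op(q(5), h(k)) }, so T := op(op(q(5), h(k)), k).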